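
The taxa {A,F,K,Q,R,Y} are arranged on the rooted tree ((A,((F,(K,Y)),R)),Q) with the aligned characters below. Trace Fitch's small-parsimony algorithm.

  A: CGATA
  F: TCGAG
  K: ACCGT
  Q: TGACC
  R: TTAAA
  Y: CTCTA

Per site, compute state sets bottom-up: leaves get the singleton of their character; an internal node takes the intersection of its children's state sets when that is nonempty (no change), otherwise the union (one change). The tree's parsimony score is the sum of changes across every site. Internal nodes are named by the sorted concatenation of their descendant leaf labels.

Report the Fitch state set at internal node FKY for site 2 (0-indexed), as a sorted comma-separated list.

C,G

[col 0] KY: children K:{A}, Y:{C} ∪→ {A,C}; cost 1
[col 0] FKY: children F:{T}, KY:{A,C} ∪→ {A,C,T}; cost 1
[col 0] FKRY: children FKY:{A,C,T}, R:{T} ∩→ {T}; cost 0
[col 0] AFKRY: children A:{C}, FKRY:{T} ∪→ {C,T}; cost 1
[col 0] AFKQRY: children AFKRY:{C,T}, Q:{T} ∩→ {T}; cost 0
[col 1] KY: children K:{C}, Y:{T} ∪→ {C,T}; cost 1
[col 1] FKY: children F:{C}, KY:{C,T} ∩→ {C}; cost 0
[col 1] FKRY: children FKY:{C}, R:{T} ∪→ {C,T}; cost 1
[col 1] AFKRY: children A:{G}, FKRY:{C,T} ∪→ {C,G,T}; cost 1
[col 1] AFKQRY: children AFKRY:{C,G,T}, Q:{G} ∩→ {G}; cost 0
[col 2] KY: children K:{C}, Y:{C} ∩→ {C}; cost 0
[col 2] FKY: children F:{G}, KY:{C} ∪→ {C,G}; cost 1
[col 2] FKRY: children FKY:{C,G}, R:{A} ∪→ {A,C,G}; cost 1
[col 2] AFKRY: children A:{A}, FKRY:{A,C,G} ∩→ {A}; cost 0
[col 2] AFKQRY: children AFKRY:{A}, Q:{A} ∩→ {A}; cost 0
[col 3] KY: children K:{G}, Y:{T} ∪→ {G,T}; cost 1
[col 3] FKY: children F:{A}, KY:{G,T} ∪→ {A,G,T}; cost 1
[col 3] FKRY: children FKY:{A,G,T}, R:{A} ∩→ {A}; cost 0
[col 3] AFKRY: children A:{T}, FKRY:{A} ∪→ {A,T}; cost 1
[col 3] AFKQRY: children AFKRY:{A,T}, Q:{C} ∪→ {A,C,T}; cost 1
[col 4] KY: children K:{T}, Y:{A} ∪→ {A,T}; cost 1
[col 4] FKY: children F:{G}, KY:{A,T} ∪→ {A,G,T}; cost 1
[col 4] FKRY: children FKY:{A,G,T}, R:{A} ∩→ {A}; cost 0
[col 4] AFKRY: children A:{A}, FKRY:{A} ∩→ {A}; cost 0
[col 4] AFKQRY: children AFKRY:{A}, Q:{C} ∪→ {A,C}; cost 1
per-site changes: [3, 3, 2, 4, 3]; total = 15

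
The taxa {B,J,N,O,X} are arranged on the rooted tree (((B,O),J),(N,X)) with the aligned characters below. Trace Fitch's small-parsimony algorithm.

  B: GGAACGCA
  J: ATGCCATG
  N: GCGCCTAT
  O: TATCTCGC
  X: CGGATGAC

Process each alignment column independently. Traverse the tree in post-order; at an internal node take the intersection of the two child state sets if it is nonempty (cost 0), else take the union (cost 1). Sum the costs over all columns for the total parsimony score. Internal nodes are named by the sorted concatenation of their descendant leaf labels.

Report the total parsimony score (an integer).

BO@0: {G} ∪ {T} = {G,T} (union, +1)
BJO@0: {G,T} ∪ {A} = {A,G,T} (union, +1)
NX@0: {G} ∪ {C} = {C,G} (union, +1)
BJNOX@0: {A,G,T} ∩ {C,G} = {G} (intersection, +0)
BO@1: {G} ∪ {A} = {A,G} (union, +1)
BJO@1: {A,G} ∪ {T} = {A,G,T} (union, +1)
NX@1: {C} ∪ {G} = {C,G} (union, +1)
BJNOX@1: {A,G,T} ∩ {C,G} = {G} (intersection, +0)
BO@2: {A} ∪ {T} = {A,T} (union, +1)
BJO@2: {A,T} ∪ {G} = {A,G,T} (union, +1)
NX@2: {G} ∩ {G} = {G} (intersection, +0)
BJNOX@2: {A,G,T} ∩ {G} = {G} (intersection, +0)
BO@3: {A} ∪ {C} = {A,C} (union, +1)
BJO@3: {A,C} ∩ {C} = {C} (intersection, +0)
NX@3: {C} ∪ {A} = {A,C} (union, +1)
BJNOX@3: {C} ∩ {A,C} = {C} (intersection, +0)
BO@4: {C} ∪ {T} = {C,T} (union, +1)
BJO@4: {C,T} ∩ {C} = {C} (intersection, +0)
NX@4: {C} ∪ {T} = {C,T} (union, +1)
BJNOX@4: {C} ∩ {C,T} = {C} (intersection, +0)
BO@5: {G} ∪ {C} = {C,G} (union, +1)
BJO@5: {C,G} ∪ {A} = {A,C,G} (union, +1)
NX@5: {T} ∪ {G} = {G,T} (union, +1)
BJNOX@5: {A,C,G} ∩ {G,T} = {G} (intersection, +0)
BO@6: {C} ∪ {G} = {C,G} (union, +1)
BJO@6: {C,G} ∪ {T} = {C,G,T} (union, +1)
NX@6: {A} ∩ {A} = {A} (intersection, +0)
BJNOX@6: {C,G,T} ∪ {A} = {A,C,G,T} (union, +1)
BO@7: {A} ∪ {C} = {A,C} (union, +1)
BJO@7: {A,C} ∪ {G} = {A,C,G} (union, +1)
NX@7: {T} ∪ {C} = {C,T} (union, +1)
BJNOX@7: {A,C,G} ∩ {C,T} = {C} (intersection, +0)
per-site changes: [3, 3, 2, 2, 2, 3, 3, 3]; total = 21

21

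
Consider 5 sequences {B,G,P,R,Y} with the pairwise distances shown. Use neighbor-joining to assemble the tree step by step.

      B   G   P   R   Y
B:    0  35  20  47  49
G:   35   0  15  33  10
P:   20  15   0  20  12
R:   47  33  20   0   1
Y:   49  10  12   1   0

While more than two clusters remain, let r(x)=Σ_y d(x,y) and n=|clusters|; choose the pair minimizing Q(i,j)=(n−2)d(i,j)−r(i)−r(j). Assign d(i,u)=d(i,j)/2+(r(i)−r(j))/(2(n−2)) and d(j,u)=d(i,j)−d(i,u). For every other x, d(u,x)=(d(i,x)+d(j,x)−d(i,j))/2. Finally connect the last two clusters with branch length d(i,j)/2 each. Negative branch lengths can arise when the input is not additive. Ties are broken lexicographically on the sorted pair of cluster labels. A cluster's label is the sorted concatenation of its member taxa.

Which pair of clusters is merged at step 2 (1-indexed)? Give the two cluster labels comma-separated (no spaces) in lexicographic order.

B,P

step 1: merge (R,Y) at d=1, Q=-170; branch lengths R→16/3, Y→-13/3; new cluster RY
  updated: d(B,RY)=95/2, d(G,RY)=21, d(P,RY)=31/2
step 2: merge (B,P) at d=20, Q=-113; branch lengths B→23, P→-3; new cluster BP
  updated: d(BP,G)=15, d(BP,RY)=43/2
step 3: merge (BP,G) at d=15, Q=-115/2; branch lengths BP→31/4, G→29/4; new cluster BGP
  updated: d(BGP,RY)=55/4
step 4: merge (BGP,RY) at d=55/4; branch lengths BGP→55/8, RY→55/8; new cluster BGPRY
final tree: (((B:23,P:-3):31/4,G:29/4):55/8,(R:16/3,Y:-13/3):55/8)
total length: 199/4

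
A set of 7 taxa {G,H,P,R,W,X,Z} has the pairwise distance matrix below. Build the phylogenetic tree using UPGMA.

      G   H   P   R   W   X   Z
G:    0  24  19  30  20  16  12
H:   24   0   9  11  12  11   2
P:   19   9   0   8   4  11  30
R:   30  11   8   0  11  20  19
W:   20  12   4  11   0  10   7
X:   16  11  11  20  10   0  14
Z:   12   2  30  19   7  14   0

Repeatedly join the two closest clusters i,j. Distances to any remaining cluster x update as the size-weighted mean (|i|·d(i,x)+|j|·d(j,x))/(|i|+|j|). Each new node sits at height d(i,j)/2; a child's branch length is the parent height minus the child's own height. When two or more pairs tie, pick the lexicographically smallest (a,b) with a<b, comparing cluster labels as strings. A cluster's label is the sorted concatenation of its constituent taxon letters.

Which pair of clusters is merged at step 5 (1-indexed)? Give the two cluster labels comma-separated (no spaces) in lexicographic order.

HXZ,PRW

1. join H+Z (d=2) ⇒ HZ; edges |H|=1, |Z|=1
  updated: d(G,HZ)=18, d(HZ,P)=39/2, d(HZ,R)=15, d(HZ,W)=19/2, d(HZ,X)=25/2
2. join P+W (d=4) ⇒ PW; edges |P|=2, |W|=2
  updated: d(G,PW)=39/2, d(HZ,PW)=29/2, d(PW,R)=19/2, d(PW,X)=21/2
3. join PW+R (d=19/2) ⇒ PRW; edges |PW|=11/4, |R|=19/4
  updated: d(G,PRW)=23, d(HZ,PRW)=44/3, d(PRW,X)=41/3
4. join HZ+X (d=25/2) ⇒ HXZ; edges |HZ|=21/4, |X|=25/4
  updated: d(G,HXZ)=52/3, d(HXZ,PRW)=43/3
5. join HXZ+PRW (d=43/3) ⇒ HPRWXZ; edges |HXZ|=11/12, |PRW|=29/12
  updated: d(G,HPRWXZ)=121/6
6. join G+HPRWXZ (d=121/6) ⇒ GHPRWXZ; edges |G|=121/12, |HPRWXZ|=35/12
final tree: (G:121/12,(((H:1,Z:1):21/4,X:25/4):11/12,((P:2,W:2):11/4,R:19/4):29/12):35/12)
total length: 124/3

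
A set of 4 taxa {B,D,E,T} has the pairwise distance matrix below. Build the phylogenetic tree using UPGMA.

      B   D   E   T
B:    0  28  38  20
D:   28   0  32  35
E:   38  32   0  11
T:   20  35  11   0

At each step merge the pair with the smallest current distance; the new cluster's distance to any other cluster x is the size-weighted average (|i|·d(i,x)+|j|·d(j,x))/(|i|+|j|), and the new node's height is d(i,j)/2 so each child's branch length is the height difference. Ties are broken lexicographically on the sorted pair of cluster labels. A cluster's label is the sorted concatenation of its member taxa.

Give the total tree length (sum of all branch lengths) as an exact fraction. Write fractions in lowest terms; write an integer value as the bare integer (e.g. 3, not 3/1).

203/4

iteration 1: select E,T (d=11); attach at lengths (11/2, 11/2); label the merged cluster ET
  updated: d(B,ET)=29, d(D,ET)=67/2
iteration 2: select B,D (d=28); attach at lengths (14, 14); label the merged cluster BD
  updated: d(BD,ET)=125/4
iteration 3: select BD,ET (d=125/4); attach at lengths (13/8, 81/8); label the merged cluster BDET
final tree: ((B:14,D:14):13/8,(E:11/2,T:11/2):81/8)
total length: 203/4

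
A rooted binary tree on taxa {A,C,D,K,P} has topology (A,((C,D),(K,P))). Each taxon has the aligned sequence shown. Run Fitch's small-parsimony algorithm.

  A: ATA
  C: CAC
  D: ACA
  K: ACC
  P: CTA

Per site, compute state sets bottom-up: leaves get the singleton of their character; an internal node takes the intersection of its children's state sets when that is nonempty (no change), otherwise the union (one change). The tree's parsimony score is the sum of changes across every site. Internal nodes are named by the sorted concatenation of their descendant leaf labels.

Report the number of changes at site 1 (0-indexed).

[col 0] CD: children C:{C}, D:{A} ∪→ {A,C}; cost 1
[col 0] KP: children K:{A}, P:{C} ∪→ {A,C}; cost 1
[col 0] CDKP: children CD:{A,C}, KP:{A,C} ∩→ {A,C}; cost 0
[col 0] ACDKP: children A:{A}, CDKP:{A,C} ∩→ {A}; cost 0
[col 1] CD: children C:{A}, D:{C} ∪→ {A,C}; cost 1
[col 1] KP: children K:{C}, P:{T} ∪→ {C,T}; cost 1
[col 1] CDKP: children CD:{A,C}, KP:{C,T} ∩→ {C}; cost 0
[col 1] ACDKP: children A:{T}, CDKP:{C} ∪→ {C,T}; cost 1
[col 2] CD: children C:{C}, D:{A} ∪→ {A,C}; cost 1
[col 2] KP: children K:{C}, P:{A} ∪→ {A,C}; cost 1
[col 2] CDKP: children CD:{A,C}, KP:{A,C} ∩→ {A,C}; cost 0
[col 2] ACDKP: children A:{A}, CDKP:{A,C} ∩→ {A}; cost 0
per-site changes: [2, 3, 2]; total = 7

3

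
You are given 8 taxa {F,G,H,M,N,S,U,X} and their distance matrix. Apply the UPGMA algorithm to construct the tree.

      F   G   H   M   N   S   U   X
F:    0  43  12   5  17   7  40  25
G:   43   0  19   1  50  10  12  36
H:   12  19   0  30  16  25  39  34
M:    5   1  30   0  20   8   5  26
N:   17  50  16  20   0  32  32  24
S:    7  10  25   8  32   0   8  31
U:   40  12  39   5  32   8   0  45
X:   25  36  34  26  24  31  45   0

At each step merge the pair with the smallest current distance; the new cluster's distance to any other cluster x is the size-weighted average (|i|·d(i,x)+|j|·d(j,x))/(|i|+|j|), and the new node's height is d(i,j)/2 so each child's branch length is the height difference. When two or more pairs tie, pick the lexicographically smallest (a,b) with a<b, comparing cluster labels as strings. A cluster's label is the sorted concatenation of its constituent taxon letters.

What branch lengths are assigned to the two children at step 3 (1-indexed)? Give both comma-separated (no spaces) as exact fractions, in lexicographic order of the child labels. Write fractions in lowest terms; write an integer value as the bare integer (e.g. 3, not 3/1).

15/4,17/4

1. join G+M (d=1) ⇒ GM; edges |G|=1/2, |M|=1/2
  updated: d(F,GM)=24, d(GM,H)=49/2, d(GM,N)=35, d(GM,S)=9, d(GM,U)=17/2, d(GM,X)=31
2. join F+S (d=7) ⇒ FS; edges |F|=7/2, |S|=7/2
  updated: d(FS,GM)=33/2, d(FS,H)=37/2, d(FS,N)=49/2, d(FS,U)=24, d(FS,X)=28
3. join GM+U (d=17/2) ⇒ GMU; edges |GM|=15/4, |U|=17/4
  updated: d(FS,GMU)=19, d(GMU,H)=88/3, d(GMU,N)=34, d(GMU,X)=107/3
4. join H+N (d=16) ⇒ HN; edges |H|=8, |N|=8
  updated: d(FS,HN)=43/2, d(GMU,HN)=95/3, d(HN,X)=29
5. join FS+GMU (d=19) ⇒ FGMSU; edges |FS|=6, |GMU|=21/4
  updated: d(FGMSU,HN)=138/5, d(FGMSU,X)=163/5
6. join FGMSU+HN (d=138/5) ⇒ FGHMNSU; edges |FGMSU|=43/10, |HN|=29/5
  updated: d(FGHMNSU,X)=221/7
7. join FGHMNSU+X (d=221/7) ⇒ FGHMNSUX; edges |FGHMNSU|=139/70, |X|=221/14
final tree: ((((F:7/2,S:7/2):6,((G:1/2,M:1/2):15/4,U:17/4):21/4):43/10,(H:8,N:8):29/5):139/70,X:221/14)
total length: 9957/140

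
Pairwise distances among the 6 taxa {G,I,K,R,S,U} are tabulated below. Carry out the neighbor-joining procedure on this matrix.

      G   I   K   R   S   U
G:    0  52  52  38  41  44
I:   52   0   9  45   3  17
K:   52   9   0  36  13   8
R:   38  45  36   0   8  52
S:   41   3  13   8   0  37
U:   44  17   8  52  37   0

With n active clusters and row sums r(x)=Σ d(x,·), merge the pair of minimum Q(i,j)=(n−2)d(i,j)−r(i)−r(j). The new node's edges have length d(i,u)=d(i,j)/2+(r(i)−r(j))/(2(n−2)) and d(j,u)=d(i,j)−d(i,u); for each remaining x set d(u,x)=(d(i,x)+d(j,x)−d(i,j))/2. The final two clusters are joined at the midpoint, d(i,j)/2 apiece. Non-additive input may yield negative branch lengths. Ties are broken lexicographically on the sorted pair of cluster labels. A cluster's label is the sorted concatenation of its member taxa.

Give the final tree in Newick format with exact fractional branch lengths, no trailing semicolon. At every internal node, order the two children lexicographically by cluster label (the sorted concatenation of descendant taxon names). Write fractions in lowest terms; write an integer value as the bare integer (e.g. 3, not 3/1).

step 1: merge (G,R) at d=38, Q=-254; branch lengths G→25, R→13; new cluster GR
  updated: d(GR,I)=59/2, d(GR,K)=25, d(GR,S)=11/2, d(GR,U)=29
step 2: merge (GR,S) at d=11/2, Q=-131; branch lengths GR→47/6, S→-7/3; new cluster GRS
  updated: d(GRS,I)=27/2, d(GRS,K)=65/4, d(GRS,U)=121/4
step 3: merge (GRS,I) at d=27/2, Q=-145/2; branch lengths GRS→95/8, I→13/8; new cluster GIRS
  updated: d(GIRS,K)=47/8, d(GIRS,U)=135/8
step 4: merge (GIRS,K) at d=47/8, Q=-123/4; branch lengths GIRS→59/8, K→-3/2; new cluster GIKRS
  updated: d(GIKRS,U)=19/2
step 5: merge (GIKRS,U) at d=19/2; branch lengths GIKRS→19/4, U→19/4; new cluster GIKRSU
final tree: (((((G:25,R:13):47/6,S:-7/3):95/8,I:13/8):59/8,K:-3/2):19/4,U:19/4)
total length: 579/8

(((((G:25,R:13):47/6,S:-7/3):95/8,I:13/8):59/8,K:-3/2):19/4,U:19/4)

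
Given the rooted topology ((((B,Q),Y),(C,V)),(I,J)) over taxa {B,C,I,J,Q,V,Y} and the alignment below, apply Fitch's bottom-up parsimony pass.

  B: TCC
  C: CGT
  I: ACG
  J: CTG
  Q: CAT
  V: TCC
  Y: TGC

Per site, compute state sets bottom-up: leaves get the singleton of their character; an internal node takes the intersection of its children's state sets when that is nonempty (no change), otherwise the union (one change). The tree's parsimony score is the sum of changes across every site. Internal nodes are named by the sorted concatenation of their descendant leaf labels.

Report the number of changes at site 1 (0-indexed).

BQ@0: {T} ∪ {C} = {C,T} (union, +1)
BQY@0: {C,T} ∩ {T} = {T} (intersection, +0)
CV@0: {C} ∪ {T} = {C,T} (union, +1)
BCQVY@0: {T} ∩ {C,T} = {T} (intersection, +0)
IJ@0: {A} ∪ {C} = {A,C} (union, +1)
BCIJQVY@0: {T} ∪ {A,C} = {A,C,T} (union, +1)
BQ@1: {C} ∪ {A} = {A,C} (union, +1)
BQY@1: {A,C} ∪ {G} = {A,C,G} (union, +1)
CV@1: {G} ∪ {C} = {C,G} (union, +1)
BCQVY@1: {A,C,G} ∩ {C,G} = {C,G} (intersection, +0)
IJ@1: {C} ∪ {T} = {C,T} (union, +1)
BCIJQVY@1: {C,G} ∩ {C,T} = {C} (intersection, +0)
BQ@2: {C} ∪ {T} = {C,T} (union, +1)
BQY@2: {C,T} ∩ {C} = {C} (intersection, +0)
CV@2: {T} ∪ {C} = {C,T} (union, +1)
BCQVY@2: {C} ∩ {C,T} = {C} (intersection, +0)
IJ@2: {G} ∩ {G} = {G} (intersection, +0)
BCIJQVY@2: {C} ∪ {G} = {C,G} (union, +1)
per-site changes: [4, 4, 3]; total = 11

4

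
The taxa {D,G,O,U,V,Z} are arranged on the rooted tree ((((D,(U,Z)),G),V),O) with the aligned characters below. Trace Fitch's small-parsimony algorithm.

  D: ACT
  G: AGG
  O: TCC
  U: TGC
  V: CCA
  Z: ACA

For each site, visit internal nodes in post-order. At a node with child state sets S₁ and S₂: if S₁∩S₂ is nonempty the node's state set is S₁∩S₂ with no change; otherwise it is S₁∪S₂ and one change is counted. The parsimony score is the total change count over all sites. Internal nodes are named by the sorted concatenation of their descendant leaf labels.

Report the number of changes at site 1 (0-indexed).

site 0, node UZ: U={T} ∪ Z={A} → {A,T} (+1)
site 0, node DUZ: D={A} ∩ UZ={A,T} → {A} (+0)
site 0, node DGUZ: DUZ={A} ∩ G={A} → {A} (+0)
site 0, node DGUVZ: DGUZ={A} ∪ V={C} → {A,C} (+1)
site 0, node DGOUVZ: DGUVZ={A,C} ∪ O={T} → {A,C,T} (+1)
site 1, node UZ: U={G} ∪ Z={C} → {C,G} (+1)
site 1, node DUZ: D={C} ∩ UZ={C,G} → {C} (+0)
site 1, node DGUZ: DUZ={C} ∪ G={G} → {C,G} (+1)
site 1, node DGUVZ: DGUZ={C,G} ∩ V={C} → {C} (+0)
site 1, node DGOUVZ: DGUVZ={C} ∩ O={C} → {C} (+0)
site 2, node UZ: U={C} ∪ Z={A} → {A,C} (+1)
site 2, node DUZ: D={T} ∪ UZ={A,C} → {A,C,T} (+1)
site 2, node DGUZ: DUZ={A,C,T} ∪ G={G} → {A,C,G,T} (+1)
site 2, node DGUVZ: DGUZ={A,C,G,T} ∩ V={A} → {A} (+0)
site 2, node DGOUVZ: DGUVZ={A} ∪ O={C} → {A,C} (+1)
per-site changes: [3, 2, 4]; total = 9

2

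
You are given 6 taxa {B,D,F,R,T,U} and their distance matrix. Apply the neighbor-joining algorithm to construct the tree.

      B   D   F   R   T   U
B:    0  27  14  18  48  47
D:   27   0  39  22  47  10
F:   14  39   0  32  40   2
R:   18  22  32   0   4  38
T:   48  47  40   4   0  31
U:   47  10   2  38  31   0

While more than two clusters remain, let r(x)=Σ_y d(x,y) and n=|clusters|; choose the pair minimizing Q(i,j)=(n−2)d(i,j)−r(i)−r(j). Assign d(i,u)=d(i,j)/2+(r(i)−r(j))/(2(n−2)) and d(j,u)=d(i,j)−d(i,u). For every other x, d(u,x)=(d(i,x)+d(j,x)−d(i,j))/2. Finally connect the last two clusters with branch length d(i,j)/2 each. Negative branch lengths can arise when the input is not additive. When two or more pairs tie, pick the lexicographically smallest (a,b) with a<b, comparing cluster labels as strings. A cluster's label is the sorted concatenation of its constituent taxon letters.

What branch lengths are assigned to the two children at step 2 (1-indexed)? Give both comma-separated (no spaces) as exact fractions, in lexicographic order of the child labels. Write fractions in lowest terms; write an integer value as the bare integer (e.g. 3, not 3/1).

1. join R+T (d=4, Q=-268) ⇒ RT; edges |R|=-5, |T|=9
  updated: d(B,RT)=31, d(D,RT)=65/2, d(F,RT)=34, d(RT,U)=65/2
2. join F+U (d=2, Q=-349/2) ⇒ FU; edges |F|=7/12, |U|=17/12
  updated: d(B,FU)=59/2, d(D,FU)=47/2, d(FU,RT)=129/4
3. join B+RT (d=31, Q=-485/4) ⇒ BRT; edges |B|=215/16, |RT|=281/16
  updated: d(BRT,D)=57/4, d(BRT,FU)=123/8
4. join BRT+D (d=57/4, Q=-425/8) ⇒ BDRT; edges |BRT|=49/16, |D|=179/16
  updated: d(BDRT,FU)=197/16
5. join BDRT+FU (d=197/16) ⇒ BDFRTU; edges |BDRT|=197/32, |FU|=197/32
final tree: (((B:215/16,(R:-5,T:9):281/16):49/16,D:179/16):197/32,(F:7/12,U:17/12):197/32)
total length: 1017/16

7/12,17/12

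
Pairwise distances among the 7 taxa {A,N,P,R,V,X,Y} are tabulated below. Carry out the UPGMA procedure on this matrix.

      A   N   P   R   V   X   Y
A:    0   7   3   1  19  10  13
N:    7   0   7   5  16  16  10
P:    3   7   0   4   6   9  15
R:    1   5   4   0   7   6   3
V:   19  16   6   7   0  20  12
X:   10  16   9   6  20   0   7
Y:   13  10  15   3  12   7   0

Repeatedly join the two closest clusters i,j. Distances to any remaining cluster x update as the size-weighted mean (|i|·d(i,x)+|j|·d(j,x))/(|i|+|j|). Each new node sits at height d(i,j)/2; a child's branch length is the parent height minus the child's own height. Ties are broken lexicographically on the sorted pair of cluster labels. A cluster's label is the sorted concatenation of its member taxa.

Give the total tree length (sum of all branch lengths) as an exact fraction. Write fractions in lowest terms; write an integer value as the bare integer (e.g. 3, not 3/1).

219/8

iteration 1: select A,R (d=1); attach at lengths (1/2, 1/2); label the merged cluster AR
  updated: d(AR,N)=6, d(AR,P)=7/2, d(AR,V)=13, d(AR,X)=8, d(AR,Y)=8
iteration 2: select AR,P (d=7/2); attach at lengths (5/4, 7/4); label the merged cluster APR
  updated: d(APR,N)=19/3, d(APR,V)=32/3, d(APR,X)=25/3, d(APR,Y)=31/3
iteration 3: select APR,N (d=19/3); attach at lengths (17/12, 19/6); label the merged cluster ANPR
  updated: d(ANPR,V)=12, d(ANPR,X)=41/4, d(ANPR,Y)=41/4
iteration 4: select X,Y (d=7); attach at lengths (7/2, 7/2); label the merged cluster XY
  updated: d(ANPR,XY)=41/4, d(V,XY)=16
iteration 5: select ANPR,XY (d=41/4); attach at lengths (47/24, 13/8); label the merged cluster ANPRXY
  updated: d(ANPRXY,V)=40/3
iteration 6: select ANPRXY,V (d=40/3); attach at lengths (37/24, 20/3); label the merged cluster ANPRVXY
final tree: (((((A:1/2,R:1/2):5/4,P:7/4):17/12,N:19/6):47/24,(X:7/2,Y:7/2):13/8):37/24,V:20/3)
total length: 219/8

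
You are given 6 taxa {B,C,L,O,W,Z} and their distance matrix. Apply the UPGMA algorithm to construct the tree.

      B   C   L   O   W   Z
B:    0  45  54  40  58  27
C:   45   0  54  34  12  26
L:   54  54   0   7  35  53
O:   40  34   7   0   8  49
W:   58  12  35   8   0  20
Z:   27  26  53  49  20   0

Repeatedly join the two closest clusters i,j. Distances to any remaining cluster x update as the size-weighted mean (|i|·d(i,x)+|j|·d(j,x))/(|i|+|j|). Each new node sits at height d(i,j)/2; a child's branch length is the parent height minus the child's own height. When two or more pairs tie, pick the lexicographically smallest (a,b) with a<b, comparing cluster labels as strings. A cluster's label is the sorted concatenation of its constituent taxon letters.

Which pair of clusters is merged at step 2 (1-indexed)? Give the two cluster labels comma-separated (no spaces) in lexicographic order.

C,W

iteration 1: select L,O (d=7); attach at lengths (7/2, 7/2); label the merged cluster LO
  updated: d(B,LO)=47, d(C,LO)=44, d(LO,W)=43/2, d(LO,Z)=51
iteration 2: select C,W (d=12); attach at lengths (6, 6); label the merged cluster CW
  updated: d(B,CW)=103/2, d(CW,LO)=131/4, d(CW,Z)=23
iteration 3: select CW,Z (d=23); attach at lengths (11/2, 23/2); label the merged cluster CWZ
  updated: d(B,CWZ)=130/3, d(CWZ,LO)=233/6
iteration 4: select CWZ,LO (d=233/6); attach at lengths (95/12, 191/12); label the merged cluster CLOWZ
  updated: d(B,CLOWZ)=224/5
iteration 5: select B,CLOWZ (d=224/5); attach at lengths (112/5, 179/60); label the merged cluster BCLOWZ
final tree: (B:112/5,(((C:6,W:6):11/2,Z:23/2):95/12,(L:7/2,O:7/2):191/12):179/60)
total length: 5113/60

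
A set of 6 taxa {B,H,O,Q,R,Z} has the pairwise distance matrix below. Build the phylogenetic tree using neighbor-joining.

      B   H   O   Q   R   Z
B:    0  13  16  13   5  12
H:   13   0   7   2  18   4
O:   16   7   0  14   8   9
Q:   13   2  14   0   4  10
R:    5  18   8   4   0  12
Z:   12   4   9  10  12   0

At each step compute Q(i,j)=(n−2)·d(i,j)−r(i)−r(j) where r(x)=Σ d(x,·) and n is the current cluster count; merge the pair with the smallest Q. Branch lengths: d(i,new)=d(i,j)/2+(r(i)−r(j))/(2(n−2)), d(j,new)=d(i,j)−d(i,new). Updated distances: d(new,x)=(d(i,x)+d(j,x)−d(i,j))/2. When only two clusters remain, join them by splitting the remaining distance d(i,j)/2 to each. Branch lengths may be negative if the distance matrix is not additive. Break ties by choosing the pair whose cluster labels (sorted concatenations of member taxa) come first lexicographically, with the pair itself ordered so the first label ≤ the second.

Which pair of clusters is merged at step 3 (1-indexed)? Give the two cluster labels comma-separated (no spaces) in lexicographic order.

1. join B+R (d=5, Q=-86) ⇒ BR; edges |B|=4, |R|=1
  updated: d(BR,H)=13, d(BR,O)=19/2, d(BR,Q)=6, d(BR,Z)=19/2
2. join BR+Q (d=6, Q=-52) ⇒ BQR; edges |BR|=4, |Q|=2
  updated: d(BQR,H)=9/2, d(BQR,O)=35/4, d(BQR,Z)=27/4
3. join BQR+O (d=35/4, Q=-109/4) ⇒ BOQR; edges |BQR|=51/16, |O|=89/16
  updated: d(BOQR,H)=11/8, d(BOQR,Z)=7/2
4. join BOQR+H (d=11/8, Q=-71/8) ⇒ BHOQR; edges |BOQR|=7/16, |H|=15/16
  updated: d(BHOQR,Z)=49/16
5. join BHOQR+Z (d=49/16) ⇒ BHOQRZ; edges |BHOQR|=49/32, |Z|=49/32
final tree: (((((B:4,R:1):4,Q:2):51/16,O:89/16):7/16,H:15/16):49/32,Z:49/32)
total length: 387/16

BQR,O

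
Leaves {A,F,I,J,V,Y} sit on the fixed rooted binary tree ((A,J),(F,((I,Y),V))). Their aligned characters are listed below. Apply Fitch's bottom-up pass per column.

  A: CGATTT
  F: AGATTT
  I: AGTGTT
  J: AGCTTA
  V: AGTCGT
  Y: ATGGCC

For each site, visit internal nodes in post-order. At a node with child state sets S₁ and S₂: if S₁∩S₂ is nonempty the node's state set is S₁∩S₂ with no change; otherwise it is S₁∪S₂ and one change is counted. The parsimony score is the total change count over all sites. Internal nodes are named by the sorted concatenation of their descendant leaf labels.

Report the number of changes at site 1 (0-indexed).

1

[col 0] AJ: children A:{C}, J:{A} ∪→ {A,C}; cost 1
[col 0] IY: children I:{A}, Y:{A} ∩→ {A}; cost 0
[col 0] IVY: children IY:{A}, V:{A} ∩→ {A}; cost 0
[col 0] FIVY: children F:{A}, IVY:{A} ∩→ {A}; cost 0
[col 0] AFIJVY: children AJ:{A,C}, FIVY:{A} ∩→ {A}; cost 0
[col 1] AJ: children A:{G}, J:{G} ∩→ {G}; cost 0
[col 1] IY: children I:{G}, Y:{T} ∪→ {G,T}; cost 1
[col 1] IVY: children IY:{G,T}, V:{G} ∩→ {G}; cost 0
[col 1] FIVY: children F:{G}, IVY:{G} ∩→ {G}; cost 0
[col 1] AFIJVY: children AJ:{G}, FIVY:{G} ∩→ {G}; cost 0
[col 2] AJ: children A:{A}, J:{C} ∪→ {A,C}; cost 1
[col 2] IY: children I:{T}, Y:{G} ∪→ {G,T}; cost 1
[col 2] IVY: children IY:{G,T}, V:{T} ∩→ {T}; cost 0
[col 2] FIVY: children F:{A}, IVY:{T} ∪→ {A,T}; cost 1
[col 2] AFIJVY: children AJ:{A,C}, FIVY:{A,T} ∩→ {A}; cost 0
[col 3] AJ: children A:{T}, J:{T} ∩→ {T}; cost 0
[col 3] IY: children I:{G}, Y:{G} ∩→ {G}; cost 0
[col 3] IVY: children IY:{G}, V:{C} ∪→ {C,G}; cost 1
[col 3] FIVY: children F:{T}, IVY:{C,G} ∪→ {C,G,T}; cost 1
[col 3] AFIJVY: children AJ:{T}, FIVY:{C,G,T} ∩→ {T}; cost 0
[col 4] AJ: children A:{T}, J:{T} ∩→ {T}; cost 0
[col 4] IY: children I:{T}, Y:{C} ∪→ {C,T}; cost 1
[col 4] IVY: children IY:{C,T}, V:{G} ∪→ {C,G,T}; cost 1
[col 4] FIVY: children F:{T}, IVY:{C,G,T} ∩→ {T}; cost 0
[col 4] AFIJVY: children AJ:{T}, FIVY:{T} ∩→ {T}; cost 0
[col 5] AJ: children A:{T}, J:{A} ∪→ {A,T}; cost 1
[col 5] IY: children I:{T}, Y:{C} ∪→ {C,T}; cost 1
[col 5] IVY: children IY:{C,T}, V:{T} ∩→ {T}; cost 0
[col 5] FIVY: children F:{T}, IVY:{T} ∩→ {T}; cost 0
[col 5] AFIJVY: children AJ:{A,T}, FIVY:{T} ∩→ {T}; cost 0
per-site changes: [1, 1, 3, 2, 2, 2]; total = 11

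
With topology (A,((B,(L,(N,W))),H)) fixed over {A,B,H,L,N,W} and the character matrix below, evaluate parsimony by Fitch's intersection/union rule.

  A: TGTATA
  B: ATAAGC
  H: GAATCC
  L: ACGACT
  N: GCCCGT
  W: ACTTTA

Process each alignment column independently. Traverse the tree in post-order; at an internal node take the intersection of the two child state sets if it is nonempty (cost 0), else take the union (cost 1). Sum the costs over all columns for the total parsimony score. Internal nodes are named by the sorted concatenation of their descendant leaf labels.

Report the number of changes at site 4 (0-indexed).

site 0, node NW: N={G} ∪ W={A} → {A,G} (+1)
site 0, node LNW: L={A} ∩ NW={A,G} → {A} (+0)
site 0, node BLNW: B={A} ∩ LNW={A} → {A} (+0)
site 0, node BHLNW: BLNW={A} ∪ H={G} → {A,G} (+1)
site 0, node ABHLNW: A={T} ∪ BHLNW={A,G} → {A,G,T} (+1)
site 1, node NW: N={C} ∩ W={C} → {C} (+0)
site 1, node LNW: L={C} ∩ NW={C} → {C} (+0)
site 1, node BLNW: B={T} ∪ LNW={C} → {C,T} (+1)
site 1, node BHLNW: BLNW={C,T} ∪ H={A} → {A,C,T} (+1)
site 1, node ABHLNW: A={G} ∪ BHLNW={A,C,T} → {A,C,G,T} (+1)
site 2, node NW: N={C} ∪ W={T} → {C,T} (+1)
site 2, node LNW: L={G} ∪ NW={C,T} → {C,G,T} (+1)
site 2, node BLNW: B={A} ∪ LNW={C,G,T} → {A,C,G,T} (+1)
site 2, node BHLNW: BLNW={A,C,G,T} ∩ H={A} → {A} (+0)
site 2, node ABHLNW: A={T} ∪ BHLNW={A} → {A,T} (+1)
site 3, node NW: N={C} ∪ W={T} → {C,T} (+1)
site 3, node LNW: L={A} ∪ NW={C,T} → {A,C,T} (+1)
site 3, node BLNW: B={A} ∩ LNW={A,C,T} → {A} (+0)
site 3, node BHLNW: BLNW={A} ∪ H={T} → {A,T} (+1)
site 3, node ABHLNW: A={A} ∩ BHLNW={A,T} → {A} (+0)
site 4, node NW: N={G} ∪ W={T} → {G,T} (+1)
site 4, node LNW: L={C} ∪ NW={G,T} → {C,G,T} (+1)
site 4, node BLNW: B={G} ∩ LNW={C,G,T} → {G} (+0)
site 4, node BHLNW: BLNW={G} ∪ H={C} → {C,G} (+1)
site 4, node ABHLNW: A={T} ∪ BHLNW={C,G} → {C,G,T} (+1)
site 5, node NW: N={T} ∪ W={A} → {A,T} (+1)
site 5, node LNW: L={T} ∩ NW={A,T} → {T} (+0)
site 5, node BLNW: B={C} ∪ LNW={T} → {C,T} (+1)
site 5, node BHLNW: BLNW={C,T} ∩ H={C} → {C} (+0)
site 5, node ABHLNW: A={A} ∪ BHLNW={C} → {A,C} (+1)
per-site changes: [3, 3, 4, 3, 4, 3]; total = 20

4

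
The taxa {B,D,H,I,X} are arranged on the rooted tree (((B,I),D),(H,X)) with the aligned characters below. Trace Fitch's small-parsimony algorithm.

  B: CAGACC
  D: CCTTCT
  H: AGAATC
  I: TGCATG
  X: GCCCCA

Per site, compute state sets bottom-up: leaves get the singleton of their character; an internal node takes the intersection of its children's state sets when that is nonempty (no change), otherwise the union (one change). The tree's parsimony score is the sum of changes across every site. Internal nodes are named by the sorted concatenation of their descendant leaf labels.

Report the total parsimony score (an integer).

16

BI@0: {C} ∪ {T} = {C,T} (union, +1)
BDI@0: {C,T} ∩ {C} = {C} (intersection, +0)
HX@0: {A} ∪ {G} = {A,G} (union, +1)
BDHIX@0: {C} ∪ {A,G} = {A,C,G} (union, +1)
BI@1: {A} ∪ {G} = {A,G} (union, +1)
BDI@1: {A,G} ∪ {C} = {A,C,G} (union, +1)
HX@1: {G} ∪ {C} = {C,G} (union, +1)
BDHIX@1: {A,C,G} ∩ {C,G} = {C,G} (intersection, +0)
BI@2: {G} ∪ {C} = {C,G} (union, +1)
BDI@2: {C,G} ∪ {T} = {C,G,T} (union, +1)
HX@2: {A} ∪ {C} = {A,C} (union, +1)
BDHIX@2: {C,G,T} ∩ {A,C} = {C} (intersection, +0)
BI@3: {A} ∩ {A} = {A} (intersection, +0)
BDI@3: {A} ∪ {T} = {A,T} (union, +1)
HX@3: {A} ∪ {C} = {A,C} (union, +1)
BDHIX@3: {A,T} ∩ {A,C} = {A} (intersection, +0)
BI@4: {C} ∪ {T} = {C,T} (union, +1)
BDI@4: {C,T} ∩ {C} = {C} (intersection, +0)
HX@4: {T} ∪ {C} = {C,T} (union, +1)
BDHIX@4: {C} ∩ {C,T} = {C} (intersection, +0)
BI@5: {C} ∪ {G} = {C,G} (union, +1)
BDI@5: {C,G} ∪ {T} = {C,G,T} (union, +1)
HX@5: {C} ∪ {A} = {A,C} (union, +1)
BDHIX@5: {C,G,T} ∩ {A,C} = {C} (intersection, +0)
per-site changes: [3, 3, 3, 2, 2, 3]; total = 16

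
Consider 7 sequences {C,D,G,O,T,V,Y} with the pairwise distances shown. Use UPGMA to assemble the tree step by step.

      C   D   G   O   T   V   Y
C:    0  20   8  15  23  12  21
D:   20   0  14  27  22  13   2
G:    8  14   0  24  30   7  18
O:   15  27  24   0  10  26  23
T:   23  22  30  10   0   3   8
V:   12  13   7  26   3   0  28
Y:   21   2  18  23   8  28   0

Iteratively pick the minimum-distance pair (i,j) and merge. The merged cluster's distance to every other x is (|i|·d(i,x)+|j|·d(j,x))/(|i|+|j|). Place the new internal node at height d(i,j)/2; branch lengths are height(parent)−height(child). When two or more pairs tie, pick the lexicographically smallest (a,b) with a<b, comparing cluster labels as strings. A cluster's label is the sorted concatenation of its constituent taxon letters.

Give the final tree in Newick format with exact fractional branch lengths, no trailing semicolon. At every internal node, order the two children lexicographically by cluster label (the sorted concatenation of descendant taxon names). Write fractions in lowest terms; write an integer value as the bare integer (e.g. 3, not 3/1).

step 1: merge (D,Y) at d=2; branch lengths D→1, Y→1; new cluster DY
  updated: d(C,DY)=41/2, d(DY,G)=16, d(DY,O)=25, d(DY,T)=15, d(DY,V)=41/2
step 2: merge (T,V) at d=3; branch lengths T→3/2, V→3/2; new cluster TV
  updated: d(C,TV)=35/2, d(DY,TV)=71/4, d(G,TV)=37/2, d(O,TV)=18
step 3: merge (C,G) at d=8; branch lengths C→4, G→4; new cluster CG
  updated: d(CG,DY)=73/4, d(CG,O)=39/2, d(CG,TV)=18
step 4: merge (DY,TV) at d=71/4; branch lengths DY→63/8, TV→59/8; new cluster DTVY
  updated: d(CG,DTVY)=145/8, d(DTVY,O)=43/2
step 5: merge (CG,DTVY) at d=145/8; branch lengths CG→81/16, DTVY→3/16; new cluster CDGTVY
  updated: d(CDGTVY,O)=125/6
step 6: merge (CDGTVY,O) at d=125/6; branch lengths CDGTVY→65/48, O→125/12; new cluster CDGOTVY
final tree: (((C:4,G:4):81/16,((D:1,Y:1):63/8,(T:3/2,V:3/2):59/8):3/16):65/48,O:125/12)
total length: 2173/48

(((C:4,G:4):81/16,((D:1,Y:1):63/8,(T:3/2,V:3/2):59/8):3/16):65/48,O:125/12)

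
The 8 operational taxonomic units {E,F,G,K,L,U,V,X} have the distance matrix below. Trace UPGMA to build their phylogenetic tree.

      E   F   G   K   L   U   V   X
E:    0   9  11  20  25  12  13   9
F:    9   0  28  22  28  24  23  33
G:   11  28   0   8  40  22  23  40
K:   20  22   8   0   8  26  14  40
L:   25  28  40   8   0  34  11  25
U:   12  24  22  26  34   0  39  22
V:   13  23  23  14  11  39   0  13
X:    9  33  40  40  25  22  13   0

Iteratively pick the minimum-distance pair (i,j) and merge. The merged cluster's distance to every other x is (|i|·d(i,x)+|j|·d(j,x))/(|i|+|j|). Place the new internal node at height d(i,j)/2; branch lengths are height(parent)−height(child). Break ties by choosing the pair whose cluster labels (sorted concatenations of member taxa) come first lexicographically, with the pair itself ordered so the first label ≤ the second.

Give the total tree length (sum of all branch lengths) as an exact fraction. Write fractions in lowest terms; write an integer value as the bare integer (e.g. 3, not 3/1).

iteration 1: select G,K (d=8); attach at lengths (4, 4); label the merged cluster GK
  updated: d(E,GK)=31/2, d(F,GK)=25, d(GK,L)=24, d(GK,U)=24, d(GK,V)=37/2, d(GK,X)=40
iteration 2: select E,F (d=9); attach at lengths (9/2, 9/2); label the merged cluster EF
  updated: d(EF,GK)=81/4, d(EF,L)=53/2, d(EF,U)=18, d(EF,V)=18, d(EF,X)=21
iteration 3: select L,V (d=11); attach at lengths (11/2, 11/2); label the merged cluster LV
  updated: d(EF,LV)=89/4, d(GK,LV)=85/4, d(LV,U)=73/2, d(LV,X)=19
iteration 4: select EF,U (d=18); attach at lengths (9/2, 9); label the merged cluster EFU
  updated: d(EFU,GK)=43/2, d(EFU,LV)=27, d(EFU,X)=64/3
iteration 5: select LV,X (d=19); attach at lengths (4, 19/2); label the merged cluster LVX
  updated: d(EFU,LVX)=226/9, d(GK,LVX)=55/2
iteration 6: select EFU,GK (d=43/2); attach at lengths (7/4, 27/4); label the merged cluster EFGKU
  updated: d(EFGKU,LVX)=391/15
iteration 7: select EFGKU,LVX (d=391/15); attach at lengths (137/60, 53/15); label the merged cluster EFGKLUVX
final tree: ((((E:9/2,F:9/2):9/2,U:9):7/4,(G:4,K:4):27/4):137/60,((L:11/2,V:11/2):4,X:19/2):53/15)
total length: 4159/60

4159/60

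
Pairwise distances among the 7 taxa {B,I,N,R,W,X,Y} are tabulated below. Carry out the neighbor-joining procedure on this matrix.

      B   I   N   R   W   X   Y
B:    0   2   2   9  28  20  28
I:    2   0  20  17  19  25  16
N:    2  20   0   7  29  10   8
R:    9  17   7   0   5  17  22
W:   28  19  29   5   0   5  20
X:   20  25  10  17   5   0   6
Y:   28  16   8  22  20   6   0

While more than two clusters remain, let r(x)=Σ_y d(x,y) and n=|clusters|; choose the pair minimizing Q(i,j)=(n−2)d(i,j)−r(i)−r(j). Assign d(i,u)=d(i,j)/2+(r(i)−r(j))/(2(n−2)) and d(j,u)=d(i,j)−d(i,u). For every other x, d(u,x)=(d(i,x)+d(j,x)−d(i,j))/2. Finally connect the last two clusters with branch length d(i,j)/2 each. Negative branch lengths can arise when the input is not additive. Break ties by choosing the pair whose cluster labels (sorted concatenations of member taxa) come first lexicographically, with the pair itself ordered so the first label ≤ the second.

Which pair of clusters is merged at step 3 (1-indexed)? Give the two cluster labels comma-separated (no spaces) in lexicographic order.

X,Y

iteration 1: select B,I (d=2, Q=-178); attach at lengths (0, 2); label the merged cluster BI
  updated: d(BI,N)=10, d(BI,R)=12, d(BI,W)=45/2, d(BI,X)=43/2, d(BI,Y)=21
iteration 2: select R,W (d=5, Q=-249/2); attach at lengths (3/16, 77/16); label the merged cluster RW
  updated: d(BI,RW)=59/4, d(N,RW)=31/2, d(RW,X)=17/2, d(RW,Y)=37/2
iteration 3: select X,Y (d=6, Q=-163/2); attach at lengths (7/4, 17/4); label the merged cluster XY
  updated: d(BI,XY)=73/4, d(N,XY)=6, d(RW,XY)=21/2
iteration 4: select BI,N (d=10, Q=-109/2); attach at lengths (63/8, 17/8); label the merged cluster BIN
  updated: d(BIN,RW)=81/8, d(BIN,XY)=57/8
iteration 5: select BIN,RW (d=81/8, Q=-111/4); attach at lengths (27/8, 27/4); label the merged cluster BINRW
  updated: d(BINRW,XY)=15/4
iteration 6: select BINRW,XY (d=15/4); attach at lengths (15/8, 15/8); label the merged cluster BINRWXY
final tree: ((((B:0,I:2):63/8,N:17/8):27/8,(R:3/16,W:77/16):27/4):15/8,(X:7/4,Y:17/4):15/8)
total length: 295/8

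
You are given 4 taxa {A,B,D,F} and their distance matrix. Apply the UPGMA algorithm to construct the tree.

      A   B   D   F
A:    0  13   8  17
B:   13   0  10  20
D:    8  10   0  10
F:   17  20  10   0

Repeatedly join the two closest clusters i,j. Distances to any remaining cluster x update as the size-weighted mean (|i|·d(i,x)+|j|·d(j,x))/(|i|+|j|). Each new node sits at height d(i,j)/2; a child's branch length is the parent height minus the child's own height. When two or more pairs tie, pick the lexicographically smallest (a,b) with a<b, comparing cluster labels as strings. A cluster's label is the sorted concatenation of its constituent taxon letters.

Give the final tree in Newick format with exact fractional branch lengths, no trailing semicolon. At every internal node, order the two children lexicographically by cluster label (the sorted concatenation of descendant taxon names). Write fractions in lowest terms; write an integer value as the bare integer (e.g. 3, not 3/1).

1. join A+D (d=8) ⇒ AD; edges |A|=4, |D|=4
  updated: d(AD,B)=23/2, d(AD,F)=27/2
2. join AD+B (d=23/2) ⇒ ABD; edges |AD|=7/4, |B|=23/4
  updated: d(ABD,F)=47/3
3. join ABD+F (d=47/3) ⇒ ABDF; edges |ABD|=25/12, |F|=47/6
final tree: (((A:4,D:4):7/4,B:23/4):25/12,F:47/6)
total length: 305/12

(((A:4,D:4):7/4,B:23/4):25/12,F:47/6)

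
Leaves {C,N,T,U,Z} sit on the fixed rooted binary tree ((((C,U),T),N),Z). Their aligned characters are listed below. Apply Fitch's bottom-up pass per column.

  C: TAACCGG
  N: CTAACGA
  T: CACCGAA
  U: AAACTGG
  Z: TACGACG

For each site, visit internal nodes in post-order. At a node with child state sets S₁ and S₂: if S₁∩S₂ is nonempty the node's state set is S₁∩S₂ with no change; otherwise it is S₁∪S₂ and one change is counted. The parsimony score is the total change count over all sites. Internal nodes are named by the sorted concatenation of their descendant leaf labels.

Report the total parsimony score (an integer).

15

CU@0: {T} ∪ {A} = {A,T} (union, +1)
CTU@0: {A,T} ∪ {C} = {A,C,T} (union, +1)
CNTU@0: {A,C,T} ∩ {C} = {C} (intersection, +0)
CNTUZ@0: {C} ∪ {T} = {C,T} (union, +1)
CU@1: {A} ∩ {A} = {A} (intersection, +0)
CTU@1: {A} ∩ {A} = {A} (intersection, +0)
CNTU@1: {A} ∪ {T} = {A,T} (union, +1)
CNTUZ@1: {A,T} ∩ {A} = {A} (intersection, +0)
CU@2: {A} ∩ {A} = {A} (intersection, +0)
CTU@2: {A} ∪ {C} = {A,C} (union, +1)
CNTU@2: {A,C} ∩ {A} = {A} (intersection, +0)
CNTUZ@2: {A} ∪ {C} = {A,C} (union, +1)
CU@3: {C} ∩ {C} = {C} (intersection, +0)
CTU@3: {C} ∩ {C} = {C} (intersection, +0)
CNTU@3: {C} ∪ {A} = {A,C} (union, +1)
CNTUZ@3: {A,C} ∪ {G} = {A,C,G} (union, +1)
CU@4: {C} ∪ {T} = {C,T} (union, +1)
CTU@4: {C,T} ∪ {G} = {C,G,T} (union, +1)
CNTU@4: {C,G,T} ∩ {C} = {C} (intersection, +0)
CNTUZ@4: {C} ∪ {A} = {A,C} (union, +1)
CU@5: {G} ∩ {G} = {G} (intersection, +0)
CTU@5: {G} ∪ {A} = {A,G} (union, +1)
CNTU@5: {A,G} ∩ {G} = {G} (intersection, +0)
CNTUZ@5: {G} ∪ {C} = {C,G} (union, +1)
CU@6: {G} ∩ {G} = {G} (intersection, +0)
CTU@6: {G} ∪ {A} = {A,G} (union, +1)
CNTU@6: {A,G} ∩ {A} = {A} (intersection, +0)
CNTUZ@6: {A} ∪ {G} = {A,G} (union, +1)
per-site changes: [3, 1, 2, 2, 3, 2, 2]; total = 15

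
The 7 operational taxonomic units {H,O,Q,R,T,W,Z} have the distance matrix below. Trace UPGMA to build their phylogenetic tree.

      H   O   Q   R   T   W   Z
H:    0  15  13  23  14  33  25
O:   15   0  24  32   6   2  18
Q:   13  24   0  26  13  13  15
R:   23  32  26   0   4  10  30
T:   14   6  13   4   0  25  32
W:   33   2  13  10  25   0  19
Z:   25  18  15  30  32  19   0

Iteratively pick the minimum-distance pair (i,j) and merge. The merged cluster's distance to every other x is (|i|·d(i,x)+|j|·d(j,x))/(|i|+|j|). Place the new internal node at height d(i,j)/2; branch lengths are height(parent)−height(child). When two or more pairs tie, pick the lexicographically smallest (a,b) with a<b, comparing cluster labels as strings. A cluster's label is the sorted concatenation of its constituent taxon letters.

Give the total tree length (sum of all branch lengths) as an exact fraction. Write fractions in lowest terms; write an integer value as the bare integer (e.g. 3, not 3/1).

1. join O+W (d=2) ⇒ OW; edges |O|=1, |W|=1
  updated: d(H,OW)=24, d(OW,Q)=37/2, d(OW,R)=21, d(OW,T)=31/2, d(OW,Z)=37/2
2. join R+T (d=4) ⇒ RT; edges |R|=2, |T|=2
  updated: d(H,RT)=37/2, d(OW,RT)=73/4, d(Q,RT)=39/2, d(RT,Z)=31
3. join H+Q (d=13) ⇒ HQ; edges |H|=13/2, |Q|=13/2
  updated: d(HQ,OW)=85/4, d(HQ,RT)=19, d(HQ,Z)=20
4. join OW+RT (d=73/4) ⇒ ORTW; edges |OW|=65/8, |RT|=57/8
  updated: d(HQ,ORTW)=161/8, d(ORTW,Z)=99/4
5. join HQ+Z (d=20) ⇒ HQZ; edges |HQ|=7/2, |Z|=10
  updated: d(HQZ,ORTW)=65/3
6. join HQZ+ORTW (d=65/3) ⇒ HOQRTWZ; edges |HQZ|=5/6, |ORTW|=41/24
final tree: (((H:13/2,Q:13/2):7/2,Z:10):5/6,((O:1,W:1):65/8,(R:2,T:2):57/8):41/24)
total length: 1207/24

1207/24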